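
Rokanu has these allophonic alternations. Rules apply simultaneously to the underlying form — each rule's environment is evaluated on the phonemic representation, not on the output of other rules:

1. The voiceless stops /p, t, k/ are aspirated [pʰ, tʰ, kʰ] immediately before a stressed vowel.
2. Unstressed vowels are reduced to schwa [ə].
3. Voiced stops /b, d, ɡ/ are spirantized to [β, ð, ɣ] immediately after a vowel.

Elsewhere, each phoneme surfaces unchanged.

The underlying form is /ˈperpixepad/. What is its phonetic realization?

[ˈpʰerpəxəpəð]

/p/ (word-initial) occurs immediately before a stressed vowel → [pʰ] by rule 1.
/e/ — between /p/ and /r/; rule 2 does not apply here → [e].
/r/ — not in any rule's target class → [r].
/p/ (between /r/ and /i/): rule 1 targets it, but not immediately before a stressed vowel → unchanged [p].
/i/ meets the environment for rule 2 (in an unstressed syllable) → [ə].
/x/ (between /i/ and /e/) is unaffected → [x].
/e/ (between /x/ and /p/) occurs in an unstressed syllable → [ə] by rule 2.
/p/ (between /e/ and /a/) is in the target of rule 1 but the environment (immediately before a stressed vowel) is not met → [p].
/a/ (between /p/ and /d/) occurs in an unstressed syllable → [ə] by rule 2.
Rule 3 applies to /d/ (word-final: immediately after a vowel) → [ð].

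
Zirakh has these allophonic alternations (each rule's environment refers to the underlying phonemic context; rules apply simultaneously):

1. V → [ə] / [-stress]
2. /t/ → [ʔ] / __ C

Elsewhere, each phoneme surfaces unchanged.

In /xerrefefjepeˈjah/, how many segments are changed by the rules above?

5

Segments that undergo a rule: /e/ → [ə] (rule 1); /e/ → [ə] (rule 1); /e/ → [ə] (rule 1); /e/ → [ə] (rule 1); /e/ → [ə] (rule 1).
All other segments surface unchanged.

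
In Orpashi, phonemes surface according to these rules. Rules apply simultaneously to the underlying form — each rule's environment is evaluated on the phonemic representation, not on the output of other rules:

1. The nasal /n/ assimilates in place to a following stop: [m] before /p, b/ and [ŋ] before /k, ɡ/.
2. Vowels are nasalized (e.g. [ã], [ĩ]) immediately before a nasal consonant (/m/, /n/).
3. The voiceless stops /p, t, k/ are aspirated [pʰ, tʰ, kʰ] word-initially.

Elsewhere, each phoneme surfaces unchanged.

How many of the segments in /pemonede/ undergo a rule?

3

Segments that undergo a rule: /p/ → [pʰ] (rule 3); /e/ → [ẽ] (rule 2); /o/ → [õ] (rule 2).
All other segments surface unchanged.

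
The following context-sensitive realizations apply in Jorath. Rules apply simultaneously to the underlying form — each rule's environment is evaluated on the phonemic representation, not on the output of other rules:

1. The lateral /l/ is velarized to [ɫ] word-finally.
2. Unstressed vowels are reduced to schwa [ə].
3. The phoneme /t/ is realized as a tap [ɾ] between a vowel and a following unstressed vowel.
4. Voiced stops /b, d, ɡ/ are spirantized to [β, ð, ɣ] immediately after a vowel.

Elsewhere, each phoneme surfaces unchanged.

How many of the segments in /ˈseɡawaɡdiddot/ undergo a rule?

Segments that undergo a rule: /ɡ/ → [ɣ] (rule 4); /a/ → [ə] (rule 2); /a/ → [ə] (rule 2); /ɡ/ → [ɣ] (rule 4); /i/ → [ə] (rule 2); /d/ → [ð] (rule 4); /o/ → [ə] (rule 2).
All other segments surface unchanged.

7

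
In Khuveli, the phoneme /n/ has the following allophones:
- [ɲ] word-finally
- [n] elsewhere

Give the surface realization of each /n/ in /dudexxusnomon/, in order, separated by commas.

Occurrence 1 (position 9): no conditioning environment matches → elsewhere allophone [n].
Occurrence 2 (position 13): word-finally → [ɲ].

[n], [ɲ]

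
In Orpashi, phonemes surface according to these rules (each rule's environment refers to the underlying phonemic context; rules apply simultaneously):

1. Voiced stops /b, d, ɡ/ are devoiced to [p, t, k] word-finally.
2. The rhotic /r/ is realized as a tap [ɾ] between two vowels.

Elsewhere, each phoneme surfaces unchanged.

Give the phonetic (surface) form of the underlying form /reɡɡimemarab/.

/r/ (word-initial) is in the target of rule 2 but the environment (between two vowels) is not met → [r].
/e/ (between /r/ and /ɡ/) is unaffected → [e].
/ɡ/ (between /e/ and /ɡ/) is in the target of rule 1 but the environment (word-finally) is not met → [ɡ].
/ɡ/ (between /ɡ/ and /i/): rule 1 targets it, but not word-finally → unchanged [ɡ].
/i/ stays [i].
/m/ (between /i/ and /e/): no rule targets it → [m].
/e/ (between /m/ and /m/) is unaffected → [e].
/m/ (between /e/ and /a/) is unaffected → [m].
/a/ (between /m/ and /r/) is unaffected → [a].
/r/ (between /a/ and /a/): between two vowels, so rule 2 applies → [ɾ].
/a/ stays [a].
/b/ (word-final): word-finally, so rule 1 applies → [p].

[reɡɡimemaɾap]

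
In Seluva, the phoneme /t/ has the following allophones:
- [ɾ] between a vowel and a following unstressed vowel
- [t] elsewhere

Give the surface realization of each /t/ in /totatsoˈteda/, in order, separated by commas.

[t], [ɾ], [t], [t]

Occurrence 1 (position 1): no conditioning environment matches → elsewhere allophone [t].
Occurrence 2 (position 3): between a vowel and a following unstressed vowel → [ɾ].
Occurrence 3 (position 5): no conditioning environment matches → elsewhere allophone [t].
Occurrence 4 (position 8): no conditioning environment matches → elsewhere allophone [t].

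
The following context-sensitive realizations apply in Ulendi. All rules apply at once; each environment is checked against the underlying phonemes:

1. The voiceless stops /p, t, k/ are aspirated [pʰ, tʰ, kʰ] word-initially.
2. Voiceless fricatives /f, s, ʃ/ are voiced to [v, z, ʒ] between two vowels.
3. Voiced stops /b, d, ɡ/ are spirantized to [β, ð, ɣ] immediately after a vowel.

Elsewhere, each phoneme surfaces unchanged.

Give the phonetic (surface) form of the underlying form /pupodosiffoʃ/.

/p/ meets the environment for rule 1 (word-initially) → [pʰ].
/p/ (between /u/ and /o/): rule 1 targets it, but not word-initially → unchanged [p].
/d/ meets the environment for rule 3 (immediately after a vowel) → [ð].
/s/ — between /o/ and /i/, between two vowels — surfaces as [z] (rule 2).
/f/ (between /i/ and /f/) fails the environment for rule 2, so it stays [f].
/f/ (between /f/ and /o/) is in the target of rule 2 but the environment (between two vowels) is not met → [f].
/ʃ/ (word-final): rule 2 targets it, but not between two vowels → unchanged [ʃ].

[pʰupoðoziffoʃ]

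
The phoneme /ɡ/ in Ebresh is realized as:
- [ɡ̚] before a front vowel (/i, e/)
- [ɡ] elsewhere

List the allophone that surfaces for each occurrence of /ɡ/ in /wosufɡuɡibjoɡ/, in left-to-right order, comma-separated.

Occurrence 1 (position 6): no conditioning environment matches → elsewhere allophone [ɡ].
Occurrence 2 (position 8): before a front vowel (/i, e/) → [ɡ̚].
Occurrence 3 (position 13): no conditioning environment matches → elsewhere allophone [ɡ].

[ɡ], [ɡ̚], [ɡ]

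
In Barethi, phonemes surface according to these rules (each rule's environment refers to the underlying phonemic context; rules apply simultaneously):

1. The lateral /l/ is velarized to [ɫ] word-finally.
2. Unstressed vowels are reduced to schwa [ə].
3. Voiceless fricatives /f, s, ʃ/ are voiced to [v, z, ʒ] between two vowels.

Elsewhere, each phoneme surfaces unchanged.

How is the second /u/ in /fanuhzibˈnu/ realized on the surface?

/u/ (word-final): rule 2 targets it, but not in an unstressed syllable → unchanged [u].

[u]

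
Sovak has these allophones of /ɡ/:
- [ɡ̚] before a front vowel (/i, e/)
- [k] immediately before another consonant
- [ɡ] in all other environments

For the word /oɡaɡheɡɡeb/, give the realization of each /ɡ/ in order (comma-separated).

[ɡ], [k], [k], [ɡ̚]

Occurrence 1 (position 2): no conditioning environment matches → elsewhere allophone [ɡ].
Occurrence 2 (position 4): immediately before another consonant → [k].
Occurrence 3 (position 7): immediately before another consonant → [k].
Occurrence 4 (position 8): before a front vowel (/i, e/) → [ɡ̚].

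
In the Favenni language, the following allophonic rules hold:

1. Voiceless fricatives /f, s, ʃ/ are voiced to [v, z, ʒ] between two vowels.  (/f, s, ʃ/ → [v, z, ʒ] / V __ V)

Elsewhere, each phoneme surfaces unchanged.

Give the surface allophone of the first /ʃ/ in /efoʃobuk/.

/ʃ/ (between /o/ and /o/) occurs between two vowels → [ʒ] by rule 1.

[ʒ]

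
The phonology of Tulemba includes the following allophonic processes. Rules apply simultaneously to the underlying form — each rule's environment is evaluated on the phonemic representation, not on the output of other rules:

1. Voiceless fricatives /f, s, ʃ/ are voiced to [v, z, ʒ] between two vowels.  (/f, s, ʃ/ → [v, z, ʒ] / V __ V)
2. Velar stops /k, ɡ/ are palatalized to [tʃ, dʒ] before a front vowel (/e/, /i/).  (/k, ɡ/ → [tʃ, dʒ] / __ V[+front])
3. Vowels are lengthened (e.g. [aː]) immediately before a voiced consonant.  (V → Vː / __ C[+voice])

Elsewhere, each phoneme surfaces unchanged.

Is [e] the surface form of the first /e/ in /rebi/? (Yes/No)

No

/e/ (between /r/ and /b/) occurs before a voiced consonant → [eː] by rule 3.
The actual realization is [eː], not [e].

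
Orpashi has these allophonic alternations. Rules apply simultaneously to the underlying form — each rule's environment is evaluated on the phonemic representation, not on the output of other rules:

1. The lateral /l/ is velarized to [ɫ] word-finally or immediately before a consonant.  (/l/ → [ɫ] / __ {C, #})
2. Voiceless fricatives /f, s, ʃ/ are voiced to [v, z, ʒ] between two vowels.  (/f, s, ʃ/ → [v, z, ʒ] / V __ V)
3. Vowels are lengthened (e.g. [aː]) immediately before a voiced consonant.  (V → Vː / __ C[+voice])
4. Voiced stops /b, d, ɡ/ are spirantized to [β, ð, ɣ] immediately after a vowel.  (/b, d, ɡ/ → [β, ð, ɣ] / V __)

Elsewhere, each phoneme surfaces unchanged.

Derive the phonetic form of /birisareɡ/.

[biːrizaːreːɣ]

/b/ (word-initial) is in the target of rule 4 but the environment (immediately after a vowel) is not met → [b].
Rule 3 applies to /i/ (between /b/ and /r/: before a voiced consonant) → [iː].
/r/ stays [r].
/i/ (between /r/ and /s/) fails the environment for rule 3, so it stays [i].
Rule 2 applies to /s/ (between /i/ and /a/: between two vowels) → [z].
/a/ meets the environment for rule 3 (before a voiced consonant) → [aː].
/r/ — not in any rule's target class → [r].
/e/ (between /r/ and /ɡ/) occurs before a voiced consonant → [eː] by rule 3.
/ɡ/ meets the environment for rule 4 (immediately after a vowel) → [ɣ].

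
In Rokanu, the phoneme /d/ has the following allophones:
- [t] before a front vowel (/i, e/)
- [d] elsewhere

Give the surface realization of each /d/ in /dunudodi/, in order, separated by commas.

Occurrence 1 (position 1): no conditioning environment matches → elsewhere allophone [d].
Occurrence 2 (position 5): no conditioning environment matches → elsewhere allophone [d].
Occurrence 3 (position 7): before a front vowel (/i, e/) → [t].

[d], [d], [t]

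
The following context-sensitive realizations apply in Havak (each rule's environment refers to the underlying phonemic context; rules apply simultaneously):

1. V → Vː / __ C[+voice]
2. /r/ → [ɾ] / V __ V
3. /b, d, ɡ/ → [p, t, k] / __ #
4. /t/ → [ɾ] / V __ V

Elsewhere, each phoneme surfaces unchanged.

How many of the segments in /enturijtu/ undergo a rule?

Segments that undergo a rule: /e/ → [eː] (rule 1); /u/ → [uː] (rule 1); /r/ → [ɾ] (rule 2); /i/ → [iː] (rule 1).
All other segments surface unchanged.

4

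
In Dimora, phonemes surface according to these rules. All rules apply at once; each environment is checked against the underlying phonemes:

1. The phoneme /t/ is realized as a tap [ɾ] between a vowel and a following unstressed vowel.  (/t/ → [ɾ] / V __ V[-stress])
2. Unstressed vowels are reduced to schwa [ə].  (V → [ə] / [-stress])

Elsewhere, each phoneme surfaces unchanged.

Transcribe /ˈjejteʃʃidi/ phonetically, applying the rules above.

[ˈjejtəʃʃədə]

/j/ stays [j].
/e/ (between /j/ and /j/) fails the environment for rule 2, so it stays [e].
/j/ stays [j].
/t/ (between /j/ and /e/) fails the environment for rule 1, so it stays [t].
/e/ meets the environment for rule 2 (in an unstressed syllable) → [ə].
/ʃ/ (between /e/ and /ʃ/): no rule targets it → [ʃ].
/ʃ/ — not in any rule's target class → [ʃ].
/i/ (between /ʃ/ and /d/): in an unstressed syllable, so rule 2 applies → [ə].
/d/ (between /i/ and /i/) is unaffected → [d].
/i/ (word-final): in an unstressed syllable, so rule 2 applies → [ə].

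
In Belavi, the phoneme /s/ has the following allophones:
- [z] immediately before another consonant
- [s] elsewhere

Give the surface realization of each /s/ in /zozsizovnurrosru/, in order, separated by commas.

[s], [z]

Occurrence 1 (position 4): no conditioning environment matches → elsewhere allophone [s].
Occurrence 2 (position 14): immediately before another consonant → [z].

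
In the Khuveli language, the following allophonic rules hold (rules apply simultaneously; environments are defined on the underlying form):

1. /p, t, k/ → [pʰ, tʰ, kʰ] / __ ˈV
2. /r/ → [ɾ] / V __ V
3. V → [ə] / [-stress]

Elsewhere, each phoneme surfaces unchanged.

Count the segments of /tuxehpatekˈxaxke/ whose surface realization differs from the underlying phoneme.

5

Segments that undergo a rule: /u/ → [ə] (rule 3); /e/ → [ə] (rule 3); /a/ → [ə] (rule 3); /e/ → [ə] (rule 3); /e/ → [ə] (rule 3).
All other segments surface unchanged.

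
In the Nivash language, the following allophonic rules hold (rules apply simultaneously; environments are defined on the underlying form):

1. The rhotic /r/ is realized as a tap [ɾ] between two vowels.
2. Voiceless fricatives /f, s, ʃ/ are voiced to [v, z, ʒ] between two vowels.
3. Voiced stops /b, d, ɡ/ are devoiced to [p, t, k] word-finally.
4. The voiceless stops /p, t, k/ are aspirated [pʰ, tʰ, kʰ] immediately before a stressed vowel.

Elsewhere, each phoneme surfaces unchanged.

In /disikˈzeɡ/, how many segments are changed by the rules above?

2

Segments that undergo a rule: /s/ → [z] (rule 2); /ɡ/ → [k] (rule 3).
All other segments surface unchanged.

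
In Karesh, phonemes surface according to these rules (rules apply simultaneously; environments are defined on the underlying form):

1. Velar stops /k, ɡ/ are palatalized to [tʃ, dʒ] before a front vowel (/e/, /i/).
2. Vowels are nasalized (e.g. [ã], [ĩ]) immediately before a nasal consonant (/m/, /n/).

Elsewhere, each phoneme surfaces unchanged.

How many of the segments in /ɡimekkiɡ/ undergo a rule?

Segments that undergo a rule: /ɡ/ → [dʒ] (rule 1); /i/ → [ĩ] (rule 2); /k/ → [tʃ] (rule 1).
All other segments surface unchanged.

3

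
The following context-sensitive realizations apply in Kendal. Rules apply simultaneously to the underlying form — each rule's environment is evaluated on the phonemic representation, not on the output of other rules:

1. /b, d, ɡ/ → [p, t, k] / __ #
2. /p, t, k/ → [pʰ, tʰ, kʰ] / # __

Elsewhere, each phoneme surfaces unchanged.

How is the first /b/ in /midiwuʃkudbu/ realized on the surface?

[b]

/b/ (between /d/ and /u/) fails the environment for rule 1, so it stays [b].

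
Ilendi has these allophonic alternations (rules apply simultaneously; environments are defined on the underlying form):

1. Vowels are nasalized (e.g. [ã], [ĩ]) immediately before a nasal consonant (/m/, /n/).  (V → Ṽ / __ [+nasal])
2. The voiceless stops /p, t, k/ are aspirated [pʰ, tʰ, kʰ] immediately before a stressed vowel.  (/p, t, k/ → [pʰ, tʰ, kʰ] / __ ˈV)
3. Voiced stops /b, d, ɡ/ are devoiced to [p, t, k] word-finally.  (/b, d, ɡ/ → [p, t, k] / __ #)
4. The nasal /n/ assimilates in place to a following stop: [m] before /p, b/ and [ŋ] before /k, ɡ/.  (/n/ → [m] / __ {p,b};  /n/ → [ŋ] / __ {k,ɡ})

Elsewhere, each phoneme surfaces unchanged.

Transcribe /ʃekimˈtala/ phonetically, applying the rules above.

/ʃ/ (word-initial): no rule targets it → [ʃ].
/e/ (between /ʃ/ and /k/): rule 1 targets it, but not before a nasal consonant → unchanged [e].
/k/ — between /e/ and /i/; rule 2 does not apply here → [k].
Rule 1 applies to /i/ (between /k/ and /m/: before a nasal consonant) → [ĩ].
/m/ stays [m].
/t/ — between /m/ and /a/, immediately before a stressed vowel — surfaces as [tʰ] (rule 2).
/a/ (between /t/ and /l/) is in the target of rule 1 but the environment (before a nasal consonant) is not met → [a].
/l/ (between /a/ and /a/) is unaffected → [l].
/a/ (word-final): rule 1 targets it, but not before a nasal consonant → unchanged [a].

[ʃekĩmˈtʰala]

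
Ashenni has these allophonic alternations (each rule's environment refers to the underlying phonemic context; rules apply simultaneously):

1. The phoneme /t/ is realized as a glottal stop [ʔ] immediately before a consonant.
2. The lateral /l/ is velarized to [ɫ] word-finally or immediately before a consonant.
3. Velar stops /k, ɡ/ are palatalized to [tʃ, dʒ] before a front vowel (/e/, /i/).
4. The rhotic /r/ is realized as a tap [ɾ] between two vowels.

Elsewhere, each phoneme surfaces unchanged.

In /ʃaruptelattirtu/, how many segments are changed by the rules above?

Segments that undergo a rule: /r/ → [ɾ] (rule 4); /t/ → [ʔ] (rule 1).
All other segments surface unchanged.

2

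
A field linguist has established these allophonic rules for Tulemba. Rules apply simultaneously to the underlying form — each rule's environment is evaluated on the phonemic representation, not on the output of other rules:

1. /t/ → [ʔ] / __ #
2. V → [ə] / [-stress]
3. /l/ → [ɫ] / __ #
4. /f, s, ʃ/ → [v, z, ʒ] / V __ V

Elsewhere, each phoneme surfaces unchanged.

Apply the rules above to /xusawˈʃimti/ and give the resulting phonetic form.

[xəzəwˈʃimtə]

/x/ (word-initial) is unaffected → [x].
Rule 2 applies to /u/ (between /x/ and /s/: in an unstressed syllable) → [ə].
/s/ meets the environment for rule 4 (between two vowels) → [z].
Rule 2 applies to /a/ (between /s/ and /w/: in an unstressed syllable) → [ə].
/w/ stays [w].
/ʃ/ — between /w/ and /i/; rule 4 does not apply here → [ʃ].
/i/ — between /ʃ/ and /m/; rule 2 does not apply here → [i].
/m/ (between /i/ and /t/): no rule targets it → [m].
/t/ — between /m/ and /i/; rule 1 does not apply here → [t].
/i/ (word-final) occurs in an unstressed syllable → [ə] by rule 2.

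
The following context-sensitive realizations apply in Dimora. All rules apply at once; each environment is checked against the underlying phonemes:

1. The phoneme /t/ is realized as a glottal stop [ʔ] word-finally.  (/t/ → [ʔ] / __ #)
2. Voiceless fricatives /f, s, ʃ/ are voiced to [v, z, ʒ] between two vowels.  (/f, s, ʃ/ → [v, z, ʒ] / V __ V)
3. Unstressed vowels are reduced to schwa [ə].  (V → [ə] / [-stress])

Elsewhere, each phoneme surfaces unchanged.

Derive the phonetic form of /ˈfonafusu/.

[ˈfonəvəzə]

/f/ (word-initial) fails the environment for rule 2, so it stays [f].
/o/ (between /f/ and /n/) fails the environment for rule 3, so it stays [o].
/n/ (between /o/ and /a/) is unaffected → [n].
/a/ (between /n/ and /f/) occurs in an unstressed syllable → [ə] by rule 3.
/f/ meets the environment for rule 2 (between two vowels) → [v].
Rule 3 applies to /u/ (between /f/ and /s/: in an unstressed syllable) → [ə].
/s/ (between /u/ and /u/): between two vowels, so rule 2 applies → [z].
/u/ (word-final) occurs in an unstressed syllable → [ə] by rule 3.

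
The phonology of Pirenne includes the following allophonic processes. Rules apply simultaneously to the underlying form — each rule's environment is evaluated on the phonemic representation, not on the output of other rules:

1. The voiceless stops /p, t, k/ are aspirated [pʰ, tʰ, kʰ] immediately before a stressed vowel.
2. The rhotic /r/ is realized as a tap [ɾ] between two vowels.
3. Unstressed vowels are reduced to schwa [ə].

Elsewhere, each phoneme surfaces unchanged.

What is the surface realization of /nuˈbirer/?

[nəˈbiɾər]

/u/ — between /n/ and /b/, in an unstressed syllable — surfaces as [ə] (rule 3).
/i/ (between /b/ and /r/): rule 3 targets it, but not in an unstressed syllable → unchanged [i].
/r/ meets the environment for rule 2 (between two vowels) → [ɾ].
/e/ meets the environment for rule 3 (in an unstressed syllable) → [ə].
/r/ (word-final) fails the environment for rule 2, so it stays [r].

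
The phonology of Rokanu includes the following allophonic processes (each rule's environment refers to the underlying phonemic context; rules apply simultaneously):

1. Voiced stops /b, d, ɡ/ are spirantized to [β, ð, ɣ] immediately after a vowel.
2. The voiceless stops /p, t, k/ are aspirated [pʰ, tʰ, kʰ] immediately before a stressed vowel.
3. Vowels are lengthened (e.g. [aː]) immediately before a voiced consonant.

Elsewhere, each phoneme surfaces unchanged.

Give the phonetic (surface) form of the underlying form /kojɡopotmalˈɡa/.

/k/ — word-initial; rule 2 does not apply here → [k].
Rule 3 applies to /o/ (between /k/ and /j/: before a voiced consonant) → [oː].
/ɡ/ (between /j/ and /o/) is in the target of rule 1 but the environment (immediately after a vowel) is not met → [ɡ].
/o/ (between /ɡ/ and /p/) is in the target of rule 3 but the environment (before a voiced consonant) is not met → [o].
/p/ (between /o/ and /o/) is in the target of rule 2 but the environment (immediately before a stressed vowel) is not met → [p].
/o/ (between /p/ and /t/) is in the target of rule 3 but the environment (before a voiced consonant) is not met → [o].
/t/ (between /o/ and /m/) is in the target of rule 2 but the environment (immediately before a stressed vowel) is not met → [t].
/a/ (between /m/ and /l/) occurs before a voiced consonant → [aː] by rule 3.
/ɡ/ (between /l/ and /a/) fails the environment for rule 1, so it stays [ɡ].
/a/ (word-final): rule 3 targets it, but not before a voiced consonant → unchanged [a].

[koːjɡopotmaːlˈɡa]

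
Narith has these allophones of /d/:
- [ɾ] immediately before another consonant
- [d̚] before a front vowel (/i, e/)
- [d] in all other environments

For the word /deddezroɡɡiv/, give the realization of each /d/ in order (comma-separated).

[d̚], [ɾ], [d̚]

Occurrence 1 (position 1): before a front vowel (/i, e/) → [d̚].
Occurrence 2 (position 3): immediately before another consonant → [ɾ].
Occurrence 3 (position 4): before a front vowel (/i, e/) → [d̚].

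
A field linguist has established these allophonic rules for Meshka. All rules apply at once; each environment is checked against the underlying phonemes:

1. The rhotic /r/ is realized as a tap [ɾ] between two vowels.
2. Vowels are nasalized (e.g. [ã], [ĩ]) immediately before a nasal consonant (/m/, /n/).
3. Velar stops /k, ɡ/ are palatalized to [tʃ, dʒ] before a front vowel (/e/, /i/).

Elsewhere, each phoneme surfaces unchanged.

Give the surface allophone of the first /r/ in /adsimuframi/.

/r/ (between /f/ and /a/) is in the target of rule 1 but the environment (between two vowels) is not met → [r].

[r]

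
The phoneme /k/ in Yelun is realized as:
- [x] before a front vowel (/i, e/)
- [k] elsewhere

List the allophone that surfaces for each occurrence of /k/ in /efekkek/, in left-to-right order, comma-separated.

Occurrence 1 (position 4): no conditioning environment matches → elsewhere allophone [k].
Occurrence 2 (position 5): before a front vowel (/i, e/) → [x].
Occurrence 3 (position 7): no conditioning environment matches → elsewhere allophone [k].

[k], [x], [k]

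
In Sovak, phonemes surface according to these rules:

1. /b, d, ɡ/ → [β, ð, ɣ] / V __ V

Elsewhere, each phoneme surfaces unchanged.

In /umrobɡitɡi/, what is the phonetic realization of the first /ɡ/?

[ɡ]

/ɡ/ (between /b/ and /i/): rule 1 targets it, but not between two vowels → unchanged [ɡ].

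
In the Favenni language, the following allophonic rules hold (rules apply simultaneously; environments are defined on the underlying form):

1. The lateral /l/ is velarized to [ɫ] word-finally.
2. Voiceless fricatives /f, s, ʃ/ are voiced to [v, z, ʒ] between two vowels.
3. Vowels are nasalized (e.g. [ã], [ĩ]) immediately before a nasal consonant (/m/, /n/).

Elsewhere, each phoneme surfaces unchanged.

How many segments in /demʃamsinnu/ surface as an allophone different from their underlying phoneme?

Segments that undergo a rule: /e/ → [ẽ] (rule 3); /a/ → [ã] (rule 3); /i/ → [ĩ] (rule 3).
All other segments surface unchanged.

3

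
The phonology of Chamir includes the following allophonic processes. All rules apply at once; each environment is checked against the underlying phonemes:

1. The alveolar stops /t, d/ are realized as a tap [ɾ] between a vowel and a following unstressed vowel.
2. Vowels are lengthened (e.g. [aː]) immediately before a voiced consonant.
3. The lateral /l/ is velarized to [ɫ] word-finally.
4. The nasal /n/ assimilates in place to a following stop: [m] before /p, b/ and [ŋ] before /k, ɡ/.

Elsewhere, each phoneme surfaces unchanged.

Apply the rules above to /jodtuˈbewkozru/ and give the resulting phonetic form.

/j/ (word-initial) is unaffected → [j].
Rule 2 applies to /o/ (between /j/ and /d/: before a voiced consonant) → [oː].
/d/ (between /o/ and /t/) fails the environment for rule 1, so it stays [d].
/t/ (between /d/ and /u/) fails the environment for rule 1, so it stays [t].
/u/ meets the environment for rule 2 (before a voiced consonant) → [uː].
/b/ (between /u/ and /e/): no rule targets it → [b].
/e/ (between /b/ and /w/): before a voiced consonant, so rule 2 applies → [eː].
/w/ — not in any rule's target class → [w].
/k/ (between /w/ and /o/): no rule targets it → [k].
Rule 2 applies to /o/ (between /k/ and /z/: before a voiced consonant) → [oː].
/z/ — not in any rule's target class → [z].
/r/ (between /z/ and /u/): no rule targets it → [r].
/u/ — word-final; rule 2 does not apply here → [u].

[joːdtuːˈbeːwkoːzru]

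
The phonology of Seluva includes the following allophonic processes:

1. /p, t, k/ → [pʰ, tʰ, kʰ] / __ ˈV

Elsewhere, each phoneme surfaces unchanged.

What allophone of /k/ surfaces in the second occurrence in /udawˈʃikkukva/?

[k]

/k/ (between /k/ and /u/) is in the target of rule 1 but the environment (immediately before a stressed vowel) is not met → [k].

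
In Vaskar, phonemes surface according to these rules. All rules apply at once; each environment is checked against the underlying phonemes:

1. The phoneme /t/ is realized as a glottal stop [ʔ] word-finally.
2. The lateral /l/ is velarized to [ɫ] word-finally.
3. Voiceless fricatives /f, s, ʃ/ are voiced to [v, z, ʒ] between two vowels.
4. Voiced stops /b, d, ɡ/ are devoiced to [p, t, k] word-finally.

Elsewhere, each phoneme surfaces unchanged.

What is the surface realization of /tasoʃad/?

[tazoʒat]

/t/ (word-initial) fails the environment for rule 1, so it stays [t].
/a/ (between /t/ and /s/) is unaffected → [a].
Rule 3 applies to /s/ (between /a/ and /o/: between two vowels) → [z].
/o/ (between /s/ and /ʃ/): no rule targets it → [o].
Rule 3 applies to /ʃ/ (between /o/ and /a/: between two vowels) → [ʒ].
/a/ (between /ʃ/ and /d/): no rule targets it → [a].
/d/ — word-final, word-finally — surfaces as [t] (rule 4).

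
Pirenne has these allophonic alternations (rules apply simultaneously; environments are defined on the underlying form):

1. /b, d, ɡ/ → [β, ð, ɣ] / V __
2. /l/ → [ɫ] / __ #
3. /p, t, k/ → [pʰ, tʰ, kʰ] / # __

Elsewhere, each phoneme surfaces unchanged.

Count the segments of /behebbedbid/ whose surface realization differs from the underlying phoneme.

Segments that undergo a rule: /b/ → [β] (rule 1); /d/ → [ð] (rule 1); /d/ → [ð] (rule 1).
All other segments surface unchanged.

3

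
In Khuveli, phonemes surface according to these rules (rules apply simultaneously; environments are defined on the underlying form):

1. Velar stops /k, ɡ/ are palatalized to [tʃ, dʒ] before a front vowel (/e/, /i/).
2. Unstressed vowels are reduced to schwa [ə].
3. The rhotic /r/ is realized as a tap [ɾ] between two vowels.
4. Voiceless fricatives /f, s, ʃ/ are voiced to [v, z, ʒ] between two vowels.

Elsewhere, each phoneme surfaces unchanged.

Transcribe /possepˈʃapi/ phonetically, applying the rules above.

[pəssəpˈʃapə]

/p/ (word-initial) is unaffected → [p].
/o/ — between /p/ and /s/, in an unstressed syllable — surfaces as [ə] (rule 2).
/s/ — between /o/ and /s/; rule 4 does not apply here → [s].
/s/ (between /s/ and /e/) fails the environment for rule 4, so it stays [s].
/e/ — between /s/ and /p/, in an unstressed syllable — surfaces as [ə] (rule 2).
/p/ — not in any rule's target class → [p].
/ʃ/ (between /p/ and /a/) is in the target of rule 4 but the environment (between two vowels) is not met → [ʃ].
/a/ — between /ʃ/ and /p/; rule 2 does not apply here → [a].
/p/ (between /a/ and /i/): no rule targets it → [p].
/i/ meets the environment for rule 2 (in an unstressed syllable) → [ə].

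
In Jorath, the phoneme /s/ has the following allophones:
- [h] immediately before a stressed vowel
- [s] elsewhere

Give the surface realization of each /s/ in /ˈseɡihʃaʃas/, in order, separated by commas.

Occurrence 1 (position 1): immediately before a stressed vowel → [h].
Occurrence 2 (position 10): no conditioning environment matches → elsewhere allophone [s].

[h], [s]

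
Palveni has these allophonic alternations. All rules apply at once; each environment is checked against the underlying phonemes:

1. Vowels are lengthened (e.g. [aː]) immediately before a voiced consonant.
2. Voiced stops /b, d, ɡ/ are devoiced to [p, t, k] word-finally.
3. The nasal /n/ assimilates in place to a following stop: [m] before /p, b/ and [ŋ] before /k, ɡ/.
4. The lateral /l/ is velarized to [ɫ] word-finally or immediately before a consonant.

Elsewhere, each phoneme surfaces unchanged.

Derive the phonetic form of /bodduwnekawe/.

/b/ (word-initial) fails the environment for rule 2, so it stays [b].
/o/ (between /b/ and /d/) occurs before a voiced consonant → [oː] by rule 1.
/d/ (between /o/ and /d/) fails the environment for rule 2, so it stays [d].
/d/ (between /d/ and /u/) fails the environment for rule 2, so it stays [d].
Rule 1 applies to /u/ (between /d/ and /w/: before a voiced consonant) → [uː].
/w/ — not in any rule's target class → [w].
/n/ — between /w/ and /e/; rule 3 does not apply here → [n].
/e/ (between /n/ and /k/): rule 1 targets it, but not before a voiced consonant → unchanged [e].
/k/ stays [k].
/a/ meets the environment for rule 1 (before a voiced consonant) → [aː].
/w/ stays [w].
/e/ (word-final): rule 1 targets it, but not before a voiced consonant → unchanged [e].

[boːdduːwnekaːwe]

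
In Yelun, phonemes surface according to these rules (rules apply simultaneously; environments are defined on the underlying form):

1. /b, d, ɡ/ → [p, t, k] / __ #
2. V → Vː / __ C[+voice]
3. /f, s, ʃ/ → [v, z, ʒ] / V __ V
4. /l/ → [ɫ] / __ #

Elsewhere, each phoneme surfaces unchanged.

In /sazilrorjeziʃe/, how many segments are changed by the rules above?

5

Segments that undergo a rule: /a/ → [aː] (rule 2); /i/ → [iː] (rule 2); /o/ → [oː] (rule 2); /e/ → [eː] (rule 2); /ʃ/ → [ʒ] (rule 3).
All other segments surface unchanged.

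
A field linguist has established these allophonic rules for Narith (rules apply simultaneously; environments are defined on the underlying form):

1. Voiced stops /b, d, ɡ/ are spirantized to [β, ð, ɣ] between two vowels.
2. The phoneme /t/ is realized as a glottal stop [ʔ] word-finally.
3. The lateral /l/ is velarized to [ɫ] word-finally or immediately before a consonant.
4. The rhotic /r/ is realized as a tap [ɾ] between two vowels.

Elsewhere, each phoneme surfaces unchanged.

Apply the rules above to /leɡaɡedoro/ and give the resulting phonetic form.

/l/ (word-initial) is in the target of rule 3 but the environment (word-finally or immediately before a consonant) is not met → [l].
/e/ stays [e].
Rule 1 applies to /ɡ/ (between /e/ and /a/: between two vowels) → [ɣ].
/a/ stays [a].
/ɡ/ meets the environment for rule 1 (between two vowels) → [ɣ].
/e/ — not in any rule's target class → [e].
/d/ — between /e/ and /o/, between two vowels — surfaces as [ð] (rule 1).
/o/ — not in any rule's target class → [o].
/r/ (between /o/ and /o/): between two vowels, so rule 4 applies → [ɾ].
/o/ (word-final) is unaffected → [o].

[leɣaɣeðoɾo]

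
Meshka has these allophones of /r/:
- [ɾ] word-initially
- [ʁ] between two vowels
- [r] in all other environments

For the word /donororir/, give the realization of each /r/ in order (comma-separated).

Occurrence 1 (position 5): between two vowels → [ʁ].
Occurrence 2 (position 7): between two vowels → [ʁ].
Occurrence 3 (position 9): no conditioning environment matches → elsewhere allophone [r].

[ʁ], [ʁ], [r]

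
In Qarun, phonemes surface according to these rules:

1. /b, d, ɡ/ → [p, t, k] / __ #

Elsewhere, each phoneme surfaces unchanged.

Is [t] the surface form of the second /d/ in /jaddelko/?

/d/ (between /d/ and /e/) fails the environment for rule 1, so it stays [d].
The actual realization is [d], not [t].

No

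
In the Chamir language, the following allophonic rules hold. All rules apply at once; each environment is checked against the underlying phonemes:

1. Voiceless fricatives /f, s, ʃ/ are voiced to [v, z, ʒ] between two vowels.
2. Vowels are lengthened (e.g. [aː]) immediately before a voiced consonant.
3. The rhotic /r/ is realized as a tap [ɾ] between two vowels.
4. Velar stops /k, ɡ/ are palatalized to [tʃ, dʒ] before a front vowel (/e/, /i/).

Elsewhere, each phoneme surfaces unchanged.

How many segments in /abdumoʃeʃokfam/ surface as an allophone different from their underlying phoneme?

Segments that undergo a rule: /a/ → [aː] (rule 2); /u/ → [uː] (rule 2); /ʃ/ → [ʒ] (rule 1); /ʃ/ → [ʒ] (rule 1); /a/ → [aː] (rule 2).
All other segments surface unchanged.

5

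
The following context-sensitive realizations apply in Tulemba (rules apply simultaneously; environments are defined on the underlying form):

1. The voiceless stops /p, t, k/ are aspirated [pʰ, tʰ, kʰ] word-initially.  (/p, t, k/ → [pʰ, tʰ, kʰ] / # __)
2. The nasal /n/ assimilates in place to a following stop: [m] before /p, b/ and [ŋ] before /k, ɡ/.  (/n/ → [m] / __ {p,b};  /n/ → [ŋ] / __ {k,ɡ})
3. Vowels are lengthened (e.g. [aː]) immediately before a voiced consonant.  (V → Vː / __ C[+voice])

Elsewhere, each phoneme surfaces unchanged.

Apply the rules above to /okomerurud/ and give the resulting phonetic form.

/o/ (word-initial) fails the environment for rule 3, so it stays [o].
/k/ (between /o/ and /o/) is in the target of rule 1 but the environment (word-initially) is not met → [k].
Rule 3 applies to /o/ (between /k/ and /m/: before a voiced consonant) → [oː].
/m/ — not in any rule's target class → [m].
/e/ — between /m/ and /r/, before a voiced consonant — surfaces as [eː] (rule 3).
/r/ (between /e/ and /u/): no rule targets it → [r].
/u/ (between /r/ and /r/) occurs before a voiced consonant → [uː] by rule 3.
/r/ — not in any rule's target class → [r].
/u/ — between /r/ and /d/, before a voiced consonant — surfaces as [uː] (rule 3).
/d/ (word-final) is unaffected → [d].

[okoːmeːruːruːd]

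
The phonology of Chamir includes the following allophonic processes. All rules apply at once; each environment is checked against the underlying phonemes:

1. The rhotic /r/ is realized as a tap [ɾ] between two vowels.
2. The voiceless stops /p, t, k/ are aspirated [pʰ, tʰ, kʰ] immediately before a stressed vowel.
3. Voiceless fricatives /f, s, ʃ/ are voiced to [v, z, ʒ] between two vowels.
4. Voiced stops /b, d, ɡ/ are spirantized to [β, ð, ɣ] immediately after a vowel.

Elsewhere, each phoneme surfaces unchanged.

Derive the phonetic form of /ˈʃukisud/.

[ˈʃukizuð]

/ʃ/ (word-initial): rule 3 targets it, but not between two vowels → unchanged [ʃ].
/u/ (between /ʃ/ and /k/): no rule targets it → [u].
/k/ (between /u/ and /i/): rule 2 targets it, but not immediately before a stressed vowel → unchanged [k].
/i/ stays [i].
Rule 3 applies to /s/ (between /i/ and /u/: between two vowels) → [z].
/u/ — not in any rule's target class → [u].
/d/ — word-final, immediately after a vowel — surfaces as [ð] (rule 4).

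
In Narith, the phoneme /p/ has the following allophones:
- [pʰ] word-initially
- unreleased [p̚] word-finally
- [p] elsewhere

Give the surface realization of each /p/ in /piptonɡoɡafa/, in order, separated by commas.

[pʰ], [p]

Occurrence 1 (position 1): word-initially → [pʰ].
Occurrence 2 (position 3): no conditioning environment matches → elsewhere allophone [p].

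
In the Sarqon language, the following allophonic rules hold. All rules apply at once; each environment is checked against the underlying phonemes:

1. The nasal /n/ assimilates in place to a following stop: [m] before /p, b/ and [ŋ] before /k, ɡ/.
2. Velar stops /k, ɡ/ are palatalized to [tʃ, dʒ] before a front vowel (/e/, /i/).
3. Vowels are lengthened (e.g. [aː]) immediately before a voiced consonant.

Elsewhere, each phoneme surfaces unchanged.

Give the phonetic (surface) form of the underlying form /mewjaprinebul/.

/m/ stays [m].
/e/ (between /m/ and /w/) occurs before a voiced consonant → [eː] by rule 3.
/w/ — not in any rule's target class → [w].
/j/ (between /w/ and /a/) is unaffected → [j].
/a/ (between /j/ and /p/): rule 3 targets it, but not before a voiced consonant → unchanged [a].
/p/ (between /a/ and /r/) is unaffected → [p].
/r/ (between /p/ and /i/) is unaffected → [r].
/i/ — between /r/ and /n/, before a voiced consonant — surfaces as [iː] (rule 3).
/n/ — between /i/ and /e/; rule 1 does not apply here → [n].
/e/ (between /n/ and /b/): before a voiced consonant, so rule 3 applies → [eː].
/b/ stays [b].
/u/ (between /b/ and /l/) occurs before a voiced consonant → [uː] by rule 3.
/l/ — not in any rule's target class → [l].

[meːwjapriːneːbuːl]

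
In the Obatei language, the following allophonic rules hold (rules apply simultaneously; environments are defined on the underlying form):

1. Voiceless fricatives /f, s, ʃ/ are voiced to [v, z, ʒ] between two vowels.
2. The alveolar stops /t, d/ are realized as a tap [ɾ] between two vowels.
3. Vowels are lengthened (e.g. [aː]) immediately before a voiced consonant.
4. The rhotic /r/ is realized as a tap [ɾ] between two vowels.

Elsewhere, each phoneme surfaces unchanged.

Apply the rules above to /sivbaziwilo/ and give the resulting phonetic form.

[siːvbaːziːwiːlo]

/s/ (word-initial) is in the target of rule 1 but the environment (between two vowels) is not met → [s].
/i/ (between /s/ and /v/) occurs before a voiced consonant → [iː] by rule 3.
/v/ (between /i/ and /b/) is unaffected → [v].
/b/ stays [b].
/a/ (between /b/ and /z/) occurs before a voiced consonant → [aː] by rule 3.
/z/ (between /a/ and /i/): no rule targets it → [z].
Rule 3 applies to /i/ (between /z/ and /w/: before a voiced consonant) → [iː].
/w/ (between /i/ and /i/) is unaffected → [w].
/i/ (between /w/ and /l/) occurs before a voiced consonant → [iː] by rule 3.
/l/ (between /i/ and /o/): no rule targets it → [l].
/o/ — word-final; rule 3 does not apply here → [o].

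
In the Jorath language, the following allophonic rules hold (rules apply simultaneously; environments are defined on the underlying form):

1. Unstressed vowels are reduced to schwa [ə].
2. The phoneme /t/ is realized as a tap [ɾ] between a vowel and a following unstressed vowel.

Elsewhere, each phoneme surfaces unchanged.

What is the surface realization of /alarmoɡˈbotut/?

/a/ — word-initial, in an unstressed syllable — surfaces as [ə] (rule 1).
/l/ stays [l].
/a/ — between /l/ and /r/, in an unstressed syllable — surfaces as [ə] (rule 1).
/r/ (between /a/ and /m/): no rule targets it → [r].
/m/ (between /r/ and /o/) is unaffected → [m].
Rule 1 applies to /o/ (between /m/ and /ɡ/: in an unstressed syllable) → [ə].
/ɡ/ (between /o/ and /b/) is unaffected → [ɡ].
/b/ stays [b].
/o/ (between /b/ and /t/) fails the environment for rule 1, so it stays [o].
/t/ meets the environment for rule 2 (between a vowel and a following unstressed vowel) → [ɾ].
/u/ — between /t/ and /t/, in an unstressed syllable — surfaces as [ə] (rule 1).
/t/ — word-final; rule 2 does not apply here → [t].

[ələrməɡˈboɾət]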